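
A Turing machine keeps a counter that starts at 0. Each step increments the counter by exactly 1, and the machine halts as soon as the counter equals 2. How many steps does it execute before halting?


Counter starts at 0. Counting sequence:
  Step 1: counter = 1
  Step 2: counter = 2
Counter reached 2 -> halt
Total steps = 2

2


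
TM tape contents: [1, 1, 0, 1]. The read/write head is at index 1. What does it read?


Tape: [1, 1, 0, 1]
Positions: 0 1 2 3
Values:    1 1 0 1
Head at position 1
tape[1] = 1

1


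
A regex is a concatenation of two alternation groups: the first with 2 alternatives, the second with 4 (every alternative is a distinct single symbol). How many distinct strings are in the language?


First group: 2 alternatives
Second group: 4 alternatives
Concatenation: each choice from group 1 pairs with each from group 2
Total = 2 x 4 = 8

8


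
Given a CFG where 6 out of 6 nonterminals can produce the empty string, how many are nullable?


Nonterminals: {S, A, B, C, D, E}
A nonterminal is nullable if it can derive epsilon
Counting nullable nonterminals: 6
Total nullable = 6

6


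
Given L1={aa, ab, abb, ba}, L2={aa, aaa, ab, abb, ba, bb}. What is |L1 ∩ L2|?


L1 = {aa, ab, abb, ba}
L2 = {aa, aaa, ab, abb, ba, bb}
Checking each string in L1 against L2:
  'aa': in L2? Yes
  'ab': in L2? Yes
  'abb': in L2? Yes
  'ba': in L2? Yes
Intersection = {aa, ab, abb, ba}
|L1 ∩ L2| = 4

4


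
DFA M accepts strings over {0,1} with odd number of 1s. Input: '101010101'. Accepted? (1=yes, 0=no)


DFA has 2 states: q_even (start, accept=no) and q_odd
Processing string '101010101' character by character:
  Position 0: read '1', 1-count=1 -> q_odd
  Position 1: read '0', 1-count=1 -> q_odd (no change)
  Position 2: read '1', 1-count=2 -> q_even
  Position 3: read '0', 1-count=2 -> q_even (no change)
  Position 4: read '1', 1-count=3 -> q_odd
  Position 5: read '0', 1-count=3 -> q_odd (no change)
  Position 6: read '1', 1-count=4 -> q_even
  Position 7: read '0', 1-count=4 -> q_even (no change)
  Position 8: read '1', 1-count=5 -> q_odd
Final state: q_odd, total 1s = 5 (odd); the DFA requires an odd count -> accept

1


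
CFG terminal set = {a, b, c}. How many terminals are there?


Terminal symbols: a, b, c
Counting each: a (#1), b (#2), c (#3)
Total = 3

3


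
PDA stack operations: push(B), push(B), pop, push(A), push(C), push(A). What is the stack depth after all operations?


Tracing stack operations:
  push(B) -> stack = [B], depth=1
  push(B) -> stack = [B,B], depth=2
  pop -> removed B, stack = [B], depth=1
  push(A) -> stack = [B,A], depth=2
  push(C) -> stack = [B,A,C], depth=3
  push(A) -> stack = [B,A,C,A], depth=4
Final depth = 4

4


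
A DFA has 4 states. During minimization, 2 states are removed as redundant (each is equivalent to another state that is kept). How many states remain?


Original DFA: 4 states
Redundant states removed: 2
Minimized states = original - removed
= 4 - 2
= 2

2


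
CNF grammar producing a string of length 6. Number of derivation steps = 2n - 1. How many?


Chomsky Normal Form derivation:
String length n = 6
Each step either:
  - Splits a nonterminal into two (n-1 such steps)
  - Converts a nonterminal to terminal (n such steps)
Total = (n-1) + n = 2n - 1
= 2(6) - 1
= 12 - 1
= 11

11


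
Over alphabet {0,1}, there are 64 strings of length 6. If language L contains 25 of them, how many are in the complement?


Alphabet: {0,1}
String length: 6
Total strings of length 6 = 2^6 = 64
Strings in L = 25
Complement = total - |L|
= 64 - 25
= 39

39


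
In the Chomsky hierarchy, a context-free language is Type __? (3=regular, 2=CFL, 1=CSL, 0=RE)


Chomsky hierarchy levels:
  Type 3: Regular (DFA/NFA/regex)
  Type 2: Context-free (PDA)
  Type 1: Context-sensitive
  Type 0: Recursively enumerable (TM)
'context-free' corresponds to Type 2

2


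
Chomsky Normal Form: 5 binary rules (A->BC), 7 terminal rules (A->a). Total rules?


CNF allows two rule forms:
  A -> BC (binary): 5 rules
  A -> a (terminal): 7 rules
Total = 5 + 7 = 12

12


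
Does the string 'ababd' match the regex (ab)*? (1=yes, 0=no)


Pattern: (ab)*
String: 'ababd'
Pattern requires: zero or more repetitions of 'ab'
Length 5 is odd -> cannot be (ab)* -> no match
Result: 0

0


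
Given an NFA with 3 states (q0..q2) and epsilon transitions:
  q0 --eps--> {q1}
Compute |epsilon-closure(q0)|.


Starting from q0
Initialize closure = {q0}
Follow epsilon from q0 -> add q1
Final closure: {q0, q1}
Size = 2

2


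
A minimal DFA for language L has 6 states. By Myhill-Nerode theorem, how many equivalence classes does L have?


Myhill-Nerode theorem:
Number of equivalence classes = number of states in minimal DFA
Minimal DFA states = 6
Therefore equivalence classes = 6

6


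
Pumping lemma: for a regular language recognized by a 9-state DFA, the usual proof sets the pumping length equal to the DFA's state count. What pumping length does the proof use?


Pumping lemma for regular languages (standard proof):
Take p = |Q|, the number of DFA states.
Any string of length >= |Q| passes through |Q|+1 states while reading its first |Q| symbols,
so by pigeonhole some state repeats, giving the loop that can be pumped.
Here |Q| = 9
Therefore the proof uses p = 9

9


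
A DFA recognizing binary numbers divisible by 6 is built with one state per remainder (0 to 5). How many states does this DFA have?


Divisibility by 6 is tracked via the remainder mod 6: 0, 1, ..., 5
The construction assigns one state to each remainder
Number of remainders = 6

6


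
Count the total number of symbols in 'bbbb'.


String: 'bbbb'
Counting characters:
  'b' appears 4 time(s)
Total length = 0 + 4 = 4

4


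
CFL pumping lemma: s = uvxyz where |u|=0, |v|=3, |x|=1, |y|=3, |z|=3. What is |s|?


|s| = |u| + |v| + |x| + |y| + |z|
= 0 + 3 + 1 + 3 + 3
= 3 + 1 + 6
= 4 + 6
= 10

10


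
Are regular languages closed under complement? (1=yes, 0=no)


Regular languages are closed under:
- Union (DFA product construction)
- Intersection (DFA product construction)
- Complement (swap accept/reject states)
- Concatenation (NFA construction)
- Kleene star (NFA construction)
complement is in this list
Therefore: closed

1


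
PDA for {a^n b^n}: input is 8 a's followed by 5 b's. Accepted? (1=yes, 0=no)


Language requires equal numbers of a's and b's
PDA pushes for each 'a', pops for each 'b'
Number of a's = 8
Number of b's = 5
8 != 5 -> Reject

0


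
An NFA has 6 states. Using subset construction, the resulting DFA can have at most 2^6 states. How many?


NFA has 6 states
Subset construction: each DFA state = subset of NFA states
Maximum subsets = 2^6
2^6 = 64

64


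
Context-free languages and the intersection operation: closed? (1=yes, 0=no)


CFL closure properties:
  Closed under: union, concatenation, Kleene star
  NOT closed under: intersection, complement
Operation 'intersection' is in not-closed list -> No (not closed)

0


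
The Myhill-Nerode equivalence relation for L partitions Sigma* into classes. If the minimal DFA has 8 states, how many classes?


Myhill-Nerode theorem:
Number of equivalence classes = number of states in minimal DFA
Minimal DFA states = 8
Therefore equivalence classes = 8

8


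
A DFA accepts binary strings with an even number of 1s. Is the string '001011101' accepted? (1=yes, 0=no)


DFA has 2 states: q_even (start, accept=yes) and q_odd
Processing string '001011101' character by character:
  Position 0: read '0', 1-count=0 -> q_even (no change)
  Position 1: read '0', 1-count=0 -> q_even (no change)
  Position 2: read '1', 1-count=1 -> q_odd
  Position 3: read '0', 1-count=1 -> q_odd (no change)
  Position 4: read '1', 1-count=2 -> q_even
  Position 5: read '1', 1-count=3 -> q_odd
  Position 6: read '1', 1-count=4 -> q_even
  Position 7: read '0', 1-count=4 -> q_even (no change)
  Position 8: read '1', 1-count=5 -> q_odd
Final state: q_odd, total 1s = 5 (odd); the DFA requires an even count -> reject

0


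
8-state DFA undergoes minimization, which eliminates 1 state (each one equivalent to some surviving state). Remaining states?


Original DFA: 8 states
Redundant states removed: 1
Minimized states = original - removed
= 8 - 1
= 7

7


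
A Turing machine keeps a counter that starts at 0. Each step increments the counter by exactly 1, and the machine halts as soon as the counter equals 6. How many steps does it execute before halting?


Counter starts at 0. Counting sequence:
  Step 1: counter = 1
  Step 2: counter = 2
  Step 3: counter = 3
  Step 4: counter = 4
  Step 5: counter = 5
  Step 6: counter = 6
Counter reached 6 -> halt
Total steps = 6

6


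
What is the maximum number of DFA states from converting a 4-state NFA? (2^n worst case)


NFA has 4 states
Subset construction: each DFA state = subset of NFA states
Maximum subsets = 2^4
2^4 = 16

16


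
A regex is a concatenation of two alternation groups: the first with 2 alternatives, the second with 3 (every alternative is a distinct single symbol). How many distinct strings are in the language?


First group: 2 alternatives
Second group: 3 alternatives
Concatenation: each choice from group 1 pairs with each from group 2
Total = 2 x 3 = 6

6


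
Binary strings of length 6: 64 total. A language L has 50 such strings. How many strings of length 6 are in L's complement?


Alphabet: {0,1}
String length: 6
Total strings of length 6 = 2^6 = 64
Strings in L = 50
Complement = total - |L|
= 64 - 50
= 14

14


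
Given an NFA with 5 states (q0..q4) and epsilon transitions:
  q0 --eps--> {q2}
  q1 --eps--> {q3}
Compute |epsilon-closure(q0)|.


Starting from q0
Initialize closure = {q0}
Follow epsilon from q0 -> add q2
Final closure: {q0, q2}
Size = 2

2


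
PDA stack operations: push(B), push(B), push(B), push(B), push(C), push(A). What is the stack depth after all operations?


Tracing stack operations:
  push(B) -> stack = [B], depth=1
  push(B) -> stack = [B,B], depth=2
  push(B) -> stack = [B,B,B], depth=3
  push(B) -> stack = [B,B,B,B], depth=4
  push(C) -> stack = [B,B,B,B,C], depth=5
  push(A) -> stack = [B,B,B,B,C,A], depth=6
Final depth = 6

6


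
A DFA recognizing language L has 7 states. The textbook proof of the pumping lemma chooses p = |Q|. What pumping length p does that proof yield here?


Pumping lemma for regular languages (standard proof):
Take p = |Q|, the number of DFA states.
Any string of length >= |Q| passes through |Q|+1 states while reading its first |Q| symbols,
so by pigeonhole some state repeats, giving the loop that can be pumped.
Here |Q| = 7
Therefore the proof uses p = 7

7


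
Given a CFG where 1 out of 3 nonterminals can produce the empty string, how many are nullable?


Nonterminals: {S, A, B}
A nonterminal is nullable if it can derive epsilon
Counting nullable nonterminals: 1
Total nullable = 1

1


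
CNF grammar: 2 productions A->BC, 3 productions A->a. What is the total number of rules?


CNF allows two rule forms:
  A -> BC (binary): 2 rules
  A -> a (terminal): 3 rules
Total = 2 + 3 = 5

5


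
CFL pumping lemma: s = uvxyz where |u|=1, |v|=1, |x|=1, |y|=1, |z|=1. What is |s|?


|s| = |u| + |v| + |x| + |y| + |z|
= 1 + 1 + 1 + 1 + 1
= 2 + 1 + 2
= 3 + 2
= 5

5


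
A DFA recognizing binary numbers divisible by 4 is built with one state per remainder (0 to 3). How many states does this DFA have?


Divisibility by 4 is tracked via the remainder mod 4: 0, 1, ..., 3
The construction assigns one state to each remainder
Number of remainders = 4

4


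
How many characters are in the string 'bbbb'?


String: 'bbbb'
Counting characters:
  'b' appears 4 time(s)
Total length = 0 + 4 = 4

4


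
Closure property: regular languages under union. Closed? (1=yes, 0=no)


Regular languages are closed under:
- Union (DFA product construction)
- Intersection (DFA product construction)
- Complement (swap accept/reject states)
- Concatenation (NFA construction)
- Kleene star (NFA construction)
union is in this list
Therefore: closed

1


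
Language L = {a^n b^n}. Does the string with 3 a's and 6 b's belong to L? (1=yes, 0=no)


Language requires equal numbers of a's and b's
PDA pushes for each 'a', pops for each 'b'
Number of a's = 3
Number of b's = 6
3 != 6 -> Reject

0


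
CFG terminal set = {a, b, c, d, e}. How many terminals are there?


Terminal symbols: a, b, c, d, e
Counting each: a (#1), b (#2), c (#3), d (#4), e (#5)
Total = 5

5


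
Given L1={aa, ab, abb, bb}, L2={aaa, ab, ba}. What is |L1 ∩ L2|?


L1 = {aa, ab, abb, bb}
L2 = {aaa, ab, ba}
Checking each string in L1 against L2:
  'aa': in L2? No
  'ab': in L2? Yes
  'abb': in L2? No
  'bb': in L2? No
Intersection = {ab}
|L1 ∩ L2| = 1

1


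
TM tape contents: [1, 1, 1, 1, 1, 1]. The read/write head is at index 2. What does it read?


Tape: [1, 1, 1, 1, 1, 1]
Positions: 0 1 2 3 4 5
Values:    1 1 1 1 1 1
Head at position 2
tape[2] = 1

1


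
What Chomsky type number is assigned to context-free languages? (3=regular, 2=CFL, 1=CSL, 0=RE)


Chomsky hierarchy levels:
  Type 3: Regular (DFA/NFA/regex)
  Type 2: Context-free (PDA)
  Type 1: Context-sensitive
  Type 0: Recursively enumerable (TM)
'context-free' corresponds to Type 2

2


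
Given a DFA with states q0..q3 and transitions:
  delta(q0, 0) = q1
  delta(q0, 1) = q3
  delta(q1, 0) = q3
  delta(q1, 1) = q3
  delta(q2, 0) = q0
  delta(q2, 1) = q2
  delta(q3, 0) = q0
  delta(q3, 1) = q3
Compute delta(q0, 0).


Looking up transition function:
delta(q0, 0) in the table
Row: q0, Column: 0
Result: q1

q1


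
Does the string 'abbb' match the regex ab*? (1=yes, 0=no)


Pattern: ab*
String: 'abbb'
Pattern requires: exactly one 'a' followed by zero or more 'b's
First char is 'a' -> OK
Rest 'bbb': all b's? Yes
Result: 1

1


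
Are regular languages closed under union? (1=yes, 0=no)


Regular languages are closed under all standard operations:
- Union: Yes (product construction)
- Intersection: Yes (product construction)
- Complement: Yes (swap accept/reject)
- Concatenation: Yes (NFA construction)
Operation: union -> Closed

1


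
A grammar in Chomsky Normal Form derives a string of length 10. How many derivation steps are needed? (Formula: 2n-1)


Chomsky Normal Form derivation:
String length n = 10
Each step either:
  - Splits a nonterminal into two (n-1 such steps)
  - Converts a nonterminal to terminal (n such steps)
Total = (n-1) + n = 2n - 1
= 2(10) - 1
= 20 - 1
= 19

19


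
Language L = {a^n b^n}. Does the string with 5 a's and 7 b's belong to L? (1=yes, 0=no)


Language requires equal numbers of a's and b's
PDA pushes for each 'a', pops for each 'b'
Number of a's = 5
Number of b's = 7
5 != 7 -> Reject

0


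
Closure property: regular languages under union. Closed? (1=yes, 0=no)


Regular languages are closed under:
- Union (DFA product construction)
- Intersection (DFA product construction)
- Complement (swap accept/reject states)
- Concatenation (NFA construction)
- Kleene star (NFA construction)
union is in this list
Therefore: closed

1


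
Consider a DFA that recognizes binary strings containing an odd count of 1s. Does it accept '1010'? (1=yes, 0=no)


DFA has 2 states: q_even (start, accept=no) and q_odd
Processing string '1010' character by character:
  Position 0: read '1', 1-count=1 -> q_odd
  Position 1: read '0', 1-count=1 -> q_odd (no change)
  Position 2: read '1', 1-count=2 -> q_even
  Position 3: read '0', 1-count=2 -> q_even (no change)
Final state: q_even, total 1s = 2 (even); the DFA requires an odd count -> reject

0


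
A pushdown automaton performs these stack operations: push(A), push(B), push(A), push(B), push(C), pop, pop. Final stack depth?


Tracing stack operations:
  push(A) -> stack = [A], depth=1
  push(B) -> stack = [A,B], depth=2
  push(A) -> stack = [A,B,A], depth=3
  push(B) -> stack = [A,B,A,B], depth=4
  push(C) -> stack = [A,B,A,B,C], depth=5
  pop -> removed C, stack = [A,B,A,B], depth=4
  pop -> removed B, stack = [A,B,A], depth=3
Final depth = 3

3


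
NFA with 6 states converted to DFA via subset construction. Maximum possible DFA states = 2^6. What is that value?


NFA has 6 states
Subset construction: each DFA state = subset of NFA states
Maximum subsets = 2^6
2^6 = 64

64


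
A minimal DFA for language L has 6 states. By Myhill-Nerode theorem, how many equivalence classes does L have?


Myhill-Nerode theorem:
Number of equivalence classes = number of states in minimal DFA
Minimal DFA states = 6
Therefore equivalence classes = 6

6


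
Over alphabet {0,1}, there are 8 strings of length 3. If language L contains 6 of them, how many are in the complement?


Alphabet: {0,1}
String length: 3
Total strings of length 3 = 2^3 = 8
Strings in L = 6
Complement = total - |L|
= 8 - 6
= 2

2


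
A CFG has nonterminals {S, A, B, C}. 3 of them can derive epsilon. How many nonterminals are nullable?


Nonterminals: {S, A, B, C}
A nonterminal is nullable if it can derive epsilon
Counting nullable nonterminals: 3
Total nullable = 3

3


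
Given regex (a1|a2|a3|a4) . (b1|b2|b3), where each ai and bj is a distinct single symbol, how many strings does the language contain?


First group: 4 alternatives
Second group: 3 alternatives
Concatenation: each choice from group 1 pairs with each from group 2
Total = 4 x 3 = 12

12


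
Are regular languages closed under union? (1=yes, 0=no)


Regular languages are closed under all standard operations:
- Union: Yes (product construction)
- Intersection: Yes (product construction)
- Complement: Yes (swap accept/reject)
- Concatenation: Yes (NFA construction)
Operation: union -> Closed

1


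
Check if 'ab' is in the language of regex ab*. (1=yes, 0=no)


Pattern: ab*
String: 'ab'
Pattern requires: exactly one 'a' followed by zero or more 'b's
First char is 'a' -> OK
Rest 'b': all b's? Yes
Result: 1

1


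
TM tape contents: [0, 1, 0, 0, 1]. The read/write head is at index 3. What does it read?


Tape: [0, 1, 0, 0, 1]
Positions: 0 1 2 3 4
Values:    0 1 0 0 1
Head at position 3
tape[3] = 0

0


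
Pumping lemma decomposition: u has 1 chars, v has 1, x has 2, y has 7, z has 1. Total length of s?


|s| = |u| + |v| + |x| + |y| + |z|
= 1 + 1 + 2 + 7 + 1
= 2 + 2 + 8
= 4 + 8
= 12

12


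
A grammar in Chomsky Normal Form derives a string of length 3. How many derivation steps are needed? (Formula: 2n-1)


Chomsky Normal Form derivation:
String length n = 3
Each step either:
  - Splits a nonterminal into two (n-1 such steps)
  - Converts a nonterminal to terminal (n such steps)
Total = (n-1) + n = 2n - 1
= 2(3) - 1
= 6 - 1
= 5

5


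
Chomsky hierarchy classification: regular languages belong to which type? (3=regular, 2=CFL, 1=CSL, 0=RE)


Chomsky hierarchy levels:
  Type 3: Regular (DFA/NFA/regex)
  Type 2: Context-free (PDA)
  Type 1: Context-sensitive
  Type 0: Recursively enumerable (TM)
'regular' corresponds to Type 3

3


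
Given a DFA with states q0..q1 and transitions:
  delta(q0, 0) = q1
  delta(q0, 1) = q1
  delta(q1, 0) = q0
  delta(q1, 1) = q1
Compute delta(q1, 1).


Looking up transition function:
delta(q1, 1) in the table
Row: q1, Column: 1
Result: q1

q1


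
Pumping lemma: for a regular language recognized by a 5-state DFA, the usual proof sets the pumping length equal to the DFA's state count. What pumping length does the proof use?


Pumping lemma for regular languages (standard proof):
Take p = |Q|, the number of DFA states.
Any string of length >= |Q| passes through |Q|+1 states while reading its first |Q| symbols,
so by pigeonhole some state repeats, giving the loop that can be pumped.
Here |Q| = 5
Therefore the proof uses p = 5

5


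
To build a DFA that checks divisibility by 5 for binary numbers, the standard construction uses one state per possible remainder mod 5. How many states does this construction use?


Divisibility by 5 is tracked via the remainder mod 5: 0, 1, ..., 4
The construction assigns one state to each remainder
Number of remainders = 5

5


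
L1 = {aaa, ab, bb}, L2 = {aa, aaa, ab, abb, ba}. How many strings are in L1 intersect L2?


L1 = {aaa, ab, bb}
L2 = {aa, aaa, ab, abb, ba}
Checking each string in L1 against L2:
  'aaa': in L2? Yes
  'ab': in L2? Yes
  'bb': in L2? No
Intersection = {aaa, ab}
|L1 ∩ L2| = 2

2


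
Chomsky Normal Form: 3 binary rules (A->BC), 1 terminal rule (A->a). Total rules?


CNF allows two rule forms:
  A -> BC (binary): 3 rules
  A -> a (terminal): 1 rule
Total = 3 + 1 = 4

4


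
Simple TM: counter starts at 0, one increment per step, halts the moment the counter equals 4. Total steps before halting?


Counter starts at 0. Counting sequence:
  Step 1: counter = 1
  Step 2: counter = 2
  Step 3: counter = 3
  Step 4: counter = 4
Counter reached 4 -> halt
Total steps = 4

4


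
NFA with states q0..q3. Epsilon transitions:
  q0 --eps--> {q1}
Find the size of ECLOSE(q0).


Starting from q0
Initialize closure = {q0}
Follow epsilon from q0 -> add q1
Final closure: {q0, q1}
Size = 2

2


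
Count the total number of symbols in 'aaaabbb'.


String: 'aaaabbb'
Counting characters:
  'a' appears 4 time(s)
  'b' appears 3 time(s)
Total length = 4 + 3 = 7

7


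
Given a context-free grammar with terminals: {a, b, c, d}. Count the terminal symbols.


Terminal symbols: a, b, c, d
Counting each: a (#1), b (#2), c (#3), d (#4)
Total = 4

4


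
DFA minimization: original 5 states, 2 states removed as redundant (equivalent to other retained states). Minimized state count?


Original DFA: 5 states
Redundant states removed: 2
Minimized states = original - removed
= 5 - 2
= 3

3


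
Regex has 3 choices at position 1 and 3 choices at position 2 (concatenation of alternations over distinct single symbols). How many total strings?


First group: 3 alternatives
Second group: 3 alternatives
Concatenation: each choice from group 1 pairs with each from group 2
Total = 3 x 3 = 9

9


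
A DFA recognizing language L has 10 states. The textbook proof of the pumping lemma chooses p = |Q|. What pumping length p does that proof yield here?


Pumping lemma for regular languages (standard proof):
Take p = |Q|, the number of DFA states.
Any string of length >= |Q| passes through |Q|+1 states while reading its first |Q| symbols,
so by pigeonhole some state repeats, giving the loop that can be pumped.
Here |Q| = 10
Therefore the proof uses p = 10

10


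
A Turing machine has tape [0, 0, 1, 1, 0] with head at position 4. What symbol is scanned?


Tape: [0, 0, 1, 1, 0]
Positions: 0 1 2 3 4
Values:    0 0 1 1 0
Head at position 4
tape[4] = 0

0


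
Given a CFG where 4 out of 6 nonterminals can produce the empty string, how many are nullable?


Nonterminals: {S, A, B, C, D, E}
A nonterminal is nullable if it can derive epsilon
Counting nullable nonterminals: 4
Total nullable = 4

4


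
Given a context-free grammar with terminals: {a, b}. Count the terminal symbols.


Terminal symbols: a, b
Counting each: a (#1), b (#2)
Total = 2

2


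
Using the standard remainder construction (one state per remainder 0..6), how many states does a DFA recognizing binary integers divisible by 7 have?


Divisibility by 7 is tracked via the remainder mod 7: 0, 1, ..., 6
The construction assigns one state to each remainder
Number of remainders = 7

7


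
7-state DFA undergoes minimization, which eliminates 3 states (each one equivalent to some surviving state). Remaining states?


Original DFA: 7 states
Redundant states removed: 3
Minimized states = original - removed
= 7 - 3
= 4

4


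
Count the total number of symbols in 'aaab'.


String: 'aaab'
Counting characters:
  'a' appears 3 time(s)
  'b' appears 1 time(s)
Total length = 3 + 1 = 4

4


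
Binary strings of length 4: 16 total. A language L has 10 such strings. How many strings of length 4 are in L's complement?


Alphabet: {0,1}
String length: 4
Total strings of length 4 = 2^4 = 16
Strings in L = 10
Complement = total - |L|
= 16 - 10
= 6

6


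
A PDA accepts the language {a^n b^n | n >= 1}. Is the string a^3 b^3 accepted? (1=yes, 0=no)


Language requires equal numbers of a's and b's
PDA pushes for each 'a', pops for each 'b'
Number of a's = 3
Number of b's = 3
3 == 3 -> Accept

1


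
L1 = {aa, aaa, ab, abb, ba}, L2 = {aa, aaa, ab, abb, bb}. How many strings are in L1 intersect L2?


L1 = {aa, aaa, ab, abb, ba}
L2 = {aa, aaa, ab, abb, bb}
Checking each string in L1 against L2:
  'aa': in L2? Yes
  'aaa': in L2? Yes
  'ab': in L2? Yes
  'abb': in L2? Yes
  'ba': in L2? No
Intersection = {aa, aaa, ab, abb}
|L1 ∩ L2| = 4

4


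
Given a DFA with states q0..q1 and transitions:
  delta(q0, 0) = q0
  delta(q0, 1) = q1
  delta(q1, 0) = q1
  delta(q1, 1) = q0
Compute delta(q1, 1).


Looking up transition function:
delta(q1, 1) in the table
Row: q1, Column: 1
Result: q0

q0


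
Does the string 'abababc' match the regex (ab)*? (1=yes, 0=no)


Pattern: (ab)*
String: 'abababc'
Pattern requires: zero or more repetitions of 'ab'
Length 7 is odd -> cannot be (ab)* -> no match
Result: 0

0


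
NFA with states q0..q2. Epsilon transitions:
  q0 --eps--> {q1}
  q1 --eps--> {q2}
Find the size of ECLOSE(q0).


Starting from q0
Initialize closure = {q0}
Follow epsilon from q0 -> add q1
Follow epsilon from q1 -> add q2
Final closure: {q0, q1, q2}
Size = 3

3


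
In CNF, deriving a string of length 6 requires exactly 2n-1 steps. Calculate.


Chomsky Normal Form derivation:
String length n = 6
Each step either:
  - Splits a nonterminal into two (n-1 such steps)
  - Converts a nonterminal to terminal (n such steps)
Total = (n-1) + n = 2n - 1
= 2(6) - 1
= 12 - 1
= 11

11


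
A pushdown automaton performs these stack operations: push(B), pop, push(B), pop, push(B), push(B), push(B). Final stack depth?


Tracing stack operations:
  push(B) -> stack = [B], depth=1
  pop -> removed B, stack = [], depth=0
  push(B) -> stack = [B], depth=1
  pop -> removed B, stack = [], depth=0
  push(B) -> stack = [B], depth=1
  push(B) -> stack = [B,B], depth=2
  push(B) -> stack = [B,B,B], depth=3
Final depth = 3

3


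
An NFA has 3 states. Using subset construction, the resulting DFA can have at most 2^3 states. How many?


NFA has 3 states
Subset construction: each DFA state = subset of NFA states
Maximum subsets = 2^3
2^3 = 8

8


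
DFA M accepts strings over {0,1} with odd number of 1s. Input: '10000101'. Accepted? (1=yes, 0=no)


DFA has 2 states: q_even (start, accept=no) and q_odd
Processing string '10000101' character by character:
  Position 0: read '1', 1-count=1 -> q_odd
  Position 1: read '0', 1-count=1 -> q_odd (no change)
  Position 2: read '0', 1-count=1 -> q_odd (no change)
  Position 3: read '0', 1-count=1 -> q_odd (no change)
  Position 4: read '0', 1-count=1 -> q_odd (no change)
  Position 5: read '1', 1-count=2 -> q_even
  Position 6: read '0', 1-count=2 -> q_even (no change)
  Position 7: read '1', 1-count=3 -> q_odd
Final state: q_odd, total 1s = 3 (odd); the DFA requires an odd count -> accept

1


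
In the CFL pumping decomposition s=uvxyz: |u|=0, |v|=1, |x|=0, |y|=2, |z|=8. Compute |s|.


|s| = |u| + |v| + |x| + |y| + |z|
= 0 + 1 + 0 + 2 + 8
= 1 + 0 + 10
= 1 + 10
= 11

11


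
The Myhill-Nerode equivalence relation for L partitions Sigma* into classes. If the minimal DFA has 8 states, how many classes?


Myhill-Nerode theorem:
Number of equivalence classes = number of states in minimal DFA
Minimal DFA states = 8
Therefore equivalence classes = 8

8


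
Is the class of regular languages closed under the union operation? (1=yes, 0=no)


Regular languages are closed under:
- Union (DFA product construction)
- Intersection (DFA product construction)
- Complement (swap accept/reject states)
- Concatenation (NFA construction)
- Kleene star (NFA construction)
union is in this list
Therefore: closed

1


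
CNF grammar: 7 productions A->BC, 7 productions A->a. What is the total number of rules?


CNF allows two rule forms:
  A -> BC (binary): 7 rules
  A -> a (terminal): 7 rules
Total = 7 + 7 = 14

14


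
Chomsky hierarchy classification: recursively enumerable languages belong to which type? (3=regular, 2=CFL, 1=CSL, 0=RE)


Chomsky hierarchy levels:
  Type 3: Regular (DFA/NFA/regex)
  Type 2: Context-free (PDA)
  Type 1: Context-sensitive
  Type 0: Recursively enumerable (TM)
'recursively enumerable' corresponds to Type 0

0


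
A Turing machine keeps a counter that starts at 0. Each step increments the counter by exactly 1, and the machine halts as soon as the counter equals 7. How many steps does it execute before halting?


Counter starts at 0. Counting sequence:
  Step 1: counter = 1
  Step 2: counter = 2
  Step 3: counter = 3
  Step 4: counter = 4
  Step 5: counter = 5
  Step 6: counter = 6
  Step 7: counter = 7
Counter reached 7 -> halt
Total steps = 7

7


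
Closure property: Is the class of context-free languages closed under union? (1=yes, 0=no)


CFL closure properties:
  Closed under: union, concatenation, Kleene star
  NOT closed under: intersection, complement
Operation 'union' is in closed list -> Yes (closed)

1


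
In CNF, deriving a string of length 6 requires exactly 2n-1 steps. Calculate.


Chomsky Normal Form derivation:
String length n = 6
Each step either:
  - Splits a nonterminal into two (n-1 such steps)
  - Converts a nonterminal to terminal (n such steps)
Total = (n-1) + n = 2n - 1
= 2(6) - 1
= 12 - 1
= 11

11


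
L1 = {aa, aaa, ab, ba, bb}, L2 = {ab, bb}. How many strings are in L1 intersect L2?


L1 = {aa, aaa, ab, ba, bb}
L2 = {ab, bb}
Checking each string in L1 against L2:
  'aa': in L2? No
  'aaa': in L2? No
  'ab': in L2? Yes
  'ba': in L2? No
  'bb': in L2? Yes
Intersection = {ab, bb}
|L1 ∩ L2| = 2

2


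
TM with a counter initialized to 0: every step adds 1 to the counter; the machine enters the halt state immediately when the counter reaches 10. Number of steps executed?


Counter starts at 0. Counting sequence:
  Step 1: counter = 1
  Step 2: counter = 2
  Step 3: counter = 3
  Step 4: counter = 4
  Step 5: counter = 5
  Step 6: counter = 6
  ...
  Step 10: counter = 10
Counter reached 10 -> halt
Total steps = 10

10


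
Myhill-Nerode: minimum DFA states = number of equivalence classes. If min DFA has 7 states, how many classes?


Myhill-Nerode theorem:
Number of equivalence classes = number of states in minimal DFA
Minimal DFA states = 7
Therefore equivalence classes = 7

7


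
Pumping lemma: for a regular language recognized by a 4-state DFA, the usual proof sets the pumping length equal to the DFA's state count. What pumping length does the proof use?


Pumping lemma for regular languages (standard proof):
Take p = |Q|, the number of DFA states.
Any string of length >= |Q| passes through |Q|+1 states while reading its first |Q| symbols,
so by pigeonhole some state repeats, giving the loop that can be pumped.
Here |Q| = 4
Therefore the proof uses p = 4

4


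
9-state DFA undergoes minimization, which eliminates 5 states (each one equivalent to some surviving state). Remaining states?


Original DFA: 9 states
Redundant states removed: 5
Minimized states = original - removed
= 9 - 5
= 4

4


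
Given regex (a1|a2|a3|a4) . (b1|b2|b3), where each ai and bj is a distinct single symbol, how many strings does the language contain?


First group: 4 alternatives
Second group: 3 alternatives
Concatenation: each choice from group 1 pairs with each from group 2
Total = 4 x 3 = 12

12


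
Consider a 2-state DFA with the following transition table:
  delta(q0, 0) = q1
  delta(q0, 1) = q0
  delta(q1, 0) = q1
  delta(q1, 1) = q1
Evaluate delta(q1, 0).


Looking up transition function:
delta(q1, 0) in the table
Row: q1, Column: 0
Result: q1

q1


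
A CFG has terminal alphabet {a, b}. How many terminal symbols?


Terminal symbols: a, b
Counting each: a (#1), b (#2)
Total = 2

2


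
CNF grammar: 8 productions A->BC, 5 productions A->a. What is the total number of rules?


CNF allows two rule forms:
  A -> BC (binary): 8 rules
  A -> a (terminal): 5 rules
Total = 8 + 5 = 13

13


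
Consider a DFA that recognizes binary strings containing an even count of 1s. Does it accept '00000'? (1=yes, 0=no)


DFA has 2 states: q_even (start, accept=yes) and q_odd
Processing string '00000' character by character:
  Position 0: read '0', 1-count=0 -> q_even (no change)
  Position 1: read '0', 1-count=0 -> q_even (no change)
  Position 2: read '0', 1-count=0 -> q_even (no change)
  Position 3: read '0', 1-count=0 -> q_even (no change)
  Position 4: read '0', 1-count=0 -> q_even (no change)
Final state: q_even, total 1s = 0 (even); the DFA requires an even count -> accept

1


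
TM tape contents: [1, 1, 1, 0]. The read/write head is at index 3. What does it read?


Tape: [1, 1, 1, 0]
Positions: 0 1 2 3
Values:    1 1 1 0
Head at position 3
tape[3] = 0

0


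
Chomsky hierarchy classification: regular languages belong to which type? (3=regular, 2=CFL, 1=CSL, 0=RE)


Chomsky hierarchy levels:
  Type 3: Regular (DFA/NFA/regex)
  Type 2: Context-free (PDA)
  Type 1: Context-sensitive
  Type 0: Recursively enumerable (TM)
'regular' corresponds to Type 3

3


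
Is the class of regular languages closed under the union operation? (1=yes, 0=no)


Regular languages are closed under:
- Union (DFA product construction)
- Intersection (DFA product construction)
- Complement (swap accept/reject states)
- Concatenation (NFA construction)
- Kleene star (NFA construction)
union is in this list
Therefore: closed

1


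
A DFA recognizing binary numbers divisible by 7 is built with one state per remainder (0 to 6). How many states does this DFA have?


Divisibility by 7 is tracked via the remainder mod 7: 0, 1, ..., 6
The construction assigns one state to each remainder
Number of remainders = 7

7


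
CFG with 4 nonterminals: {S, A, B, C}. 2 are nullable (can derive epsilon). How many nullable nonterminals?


Nonterminals: {S, A, B, C}
A nonterminal is nullable if it can derive epsilon
Counting nullable nonterminals: 2
Total nullable = 2

2


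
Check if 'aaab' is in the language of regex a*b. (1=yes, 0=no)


Pattern: a*b
String: 'aaab'
Pattern requires: zero or more 'a's followed by exactly one 'b'
Found 3 leading 'a's
Remaining: 'b'
Remaining is exactly 'b' -> match
Result: 1

1


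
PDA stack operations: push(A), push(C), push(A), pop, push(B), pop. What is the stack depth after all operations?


Tracing stack operations:
  push(A) -> stack = [A], depth=1
  push(C) -> stack = [A,C], depth=2
  push(A) -> stack = [A,C,A], depth=3
  pop -> removed A, stack = [A,C], depth=2
  push(B) -> stack = [A,C,B], depth=3
  pop -> removed B, stack = [A,C], depth=2
Final depth = 2

2


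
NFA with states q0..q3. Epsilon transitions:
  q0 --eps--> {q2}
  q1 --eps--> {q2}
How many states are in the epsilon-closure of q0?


Starting from q0
Initialize closure = {q0}
Follow epsilon from q0 -> add q2
Final closure: {q0, q2}
Size = 2

2


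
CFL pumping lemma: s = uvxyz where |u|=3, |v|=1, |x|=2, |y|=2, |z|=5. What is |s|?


|s| = |u| + |v| + |x| + |y| + |z|
= 3 + 1 + 2 + 2 + 5
= 4 + 2 + 7
= 6 + 7
= 13

13


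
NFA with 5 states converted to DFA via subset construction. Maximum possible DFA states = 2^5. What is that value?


NFA has 5 states
Subset construction: each DFA state = subset of NFA states
Maximum subsets = 2^5
2^5 = 32

32


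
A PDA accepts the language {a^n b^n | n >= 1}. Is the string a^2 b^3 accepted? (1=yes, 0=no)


Language requires equal numbers of a's and b's
PDA pushes for each 'a', pops for each 'b'
Number of a's = 2
Number of b's = 3
2 != 3 -> Reject

0


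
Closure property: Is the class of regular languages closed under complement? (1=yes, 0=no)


Regular languages are closed under all standard operations:
- Union: Yes (product construction)
- Intersection: Yes (product construction)
- Complement: Yes (swap accept/reject)
- Concatenation: Yes (NFA construction)
Operation: complement -> Closed

1


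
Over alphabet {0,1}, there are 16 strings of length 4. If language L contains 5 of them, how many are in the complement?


Alphabet: {0,1}
String length: 4
Total strings of length 4 = 2^4 = 16
Strings in L = 5
Complement = total - |L|
= 16 - 5
= 11

11


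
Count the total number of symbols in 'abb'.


String: 'abb'
Counting characters:
  'a' appears 1 time(s)
  'b' appears 2 time(s)
Total length = 1 + 2 = 3

3


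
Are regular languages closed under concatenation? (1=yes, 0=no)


Regular languages are closed under:
- Union (DFA product construction)
- Intersection (DFA product construction)
- Complement (swap accept/reject states)
- Concatenation (NFA construction)
- Kleene star (NFA construction)
concatenation is in this list
Therefore: closed

1


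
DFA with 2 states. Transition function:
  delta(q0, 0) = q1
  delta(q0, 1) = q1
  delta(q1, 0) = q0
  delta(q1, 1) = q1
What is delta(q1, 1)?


Looking up transition function:
delta(q1, 1) in the table
Row: q1, Column: 1
Result: q1

q1


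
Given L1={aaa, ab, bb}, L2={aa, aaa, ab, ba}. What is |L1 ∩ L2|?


L1 = {aaa, ab, bb}
L2 = {aa, aaa, ab, ba}
Checking each string in L1 against L2:
  'aaa': in L2? Yes
  'ab': in L2? Yes
  'bb': in L2? No
Intersection = {aaa, ab}
|L1 ∩ L2| = 2

2


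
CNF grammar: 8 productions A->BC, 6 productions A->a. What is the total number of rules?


CNF allows two rule forms:
  A -> BC (binary): 8 rules
  A -> a (terminal): 6 rules
Total = 8 + 6 = 14

14


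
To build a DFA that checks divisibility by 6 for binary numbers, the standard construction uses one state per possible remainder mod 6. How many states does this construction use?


Divisibility by 6 is tracked via the remainder mod 6: 0, 1, ..., 5
The construction assigns one state to each remainder
Number of remainders = 6

6


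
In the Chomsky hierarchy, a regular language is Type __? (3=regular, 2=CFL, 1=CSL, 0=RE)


Chomsky hierarchy levels:
  Type 3: Regular (DFA/NFA/regex)
  Type 2: Context-free (PDA)
  Type 1: Context-sensitive
  Type 0: Recursively enumerable (TM)
'regular' corresponds to Type 3

3


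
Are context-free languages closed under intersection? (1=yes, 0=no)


CFL closure properties:
  Closed under: union, concatenation, Kleene star
  NOT closed under: intersection, complement
Operation 'intersection' is in not-closed list -> No (not closed)

0


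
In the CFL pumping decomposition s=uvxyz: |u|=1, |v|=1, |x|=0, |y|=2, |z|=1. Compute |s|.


|s| = |u| + |v| + |x| + |y| + |z|
= 1 + 1 + 0 + 2 + 1
= 2 + 0 + 3
= 2 + 3
= 5

5


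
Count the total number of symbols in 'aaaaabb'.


String: 'aaaaabb'
Counting characters:
  'a' appears 5 time(s)
  'b' appears 2 time(s)
Total length = 5 + 2 = 7

7


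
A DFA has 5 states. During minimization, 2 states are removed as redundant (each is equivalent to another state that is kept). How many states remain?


Original DFA: 5 states
Redundant states removed: 2
Minimized states = original - removed
= 5 - 2
= 3

3


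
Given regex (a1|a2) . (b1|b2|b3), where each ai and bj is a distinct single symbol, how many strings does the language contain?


First group: 2 alternatives
Second group: 3 alternatives
Concatenation: each choice from group 1 pairs with each from group 2
Total = 2 x 3 = 6

6


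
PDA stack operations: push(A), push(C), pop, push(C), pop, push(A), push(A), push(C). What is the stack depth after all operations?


Tracing stack operations:
  push(A) -> stack = [A], depth=1
  push(C) -> stack = [A,C], depth=2
  pop -> removed C, stack = [A], depth=1
  push(C) -> stack = [A,C], depth=2
  pop -> removed C, stack = [A], depth=1
  push(A) -> stack = [A,A], depth=2
  push(A) -> stack = [A,A,A], depth=3
  push(C) -> stack = [A,A,A,C], depth=4
Final depth = 4

4
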